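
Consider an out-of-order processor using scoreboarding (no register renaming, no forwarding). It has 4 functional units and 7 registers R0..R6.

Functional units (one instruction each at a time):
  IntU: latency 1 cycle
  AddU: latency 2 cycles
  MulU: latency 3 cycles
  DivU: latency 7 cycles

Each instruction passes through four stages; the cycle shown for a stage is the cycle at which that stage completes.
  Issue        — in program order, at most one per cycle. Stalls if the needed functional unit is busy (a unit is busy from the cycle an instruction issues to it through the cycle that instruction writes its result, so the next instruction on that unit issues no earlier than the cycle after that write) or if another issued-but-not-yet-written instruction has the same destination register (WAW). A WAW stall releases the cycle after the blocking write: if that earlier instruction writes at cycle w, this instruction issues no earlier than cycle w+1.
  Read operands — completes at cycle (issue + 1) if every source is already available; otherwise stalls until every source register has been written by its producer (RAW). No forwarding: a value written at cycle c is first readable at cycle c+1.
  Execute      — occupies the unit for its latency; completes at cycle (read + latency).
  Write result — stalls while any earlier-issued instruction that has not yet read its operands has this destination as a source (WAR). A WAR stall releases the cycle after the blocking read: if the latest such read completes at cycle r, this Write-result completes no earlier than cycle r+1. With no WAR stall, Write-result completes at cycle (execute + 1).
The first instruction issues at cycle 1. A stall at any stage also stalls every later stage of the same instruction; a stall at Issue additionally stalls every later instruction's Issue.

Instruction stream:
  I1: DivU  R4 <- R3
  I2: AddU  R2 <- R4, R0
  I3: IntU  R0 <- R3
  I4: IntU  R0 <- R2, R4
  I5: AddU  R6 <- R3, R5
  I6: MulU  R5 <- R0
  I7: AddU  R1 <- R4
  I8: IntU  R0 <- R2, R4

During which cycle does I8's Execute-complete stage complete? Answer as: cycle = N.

cycle = 23

I1  is:1  ro:2  ex:9  wr:10
I2  is:2  ro:11  ex:13  wr:14  — RAW R4: wait I1 write@10
I3  is:3  ro:4  ex:5  wr:12  — WAR R0: wait I2 read@11
I4  is:13  ro:15  ex:16  wr:17  — struct: IntU busy until I3 writes@12, RAW R2: wait I2 write@14
I5  is:15  ro:16  ex:18  wr:19  — struct: AddU busy until I2 writes@14
I6  is:16  ro:18  ex:21  wr:22  — RAW R0: wait I4 write@17
I7  is:20  ro:21  ex:23  wr:24  — struct: AddU busy until I5 writes@19
I8  is:21  ro:22  ex:23  wr:24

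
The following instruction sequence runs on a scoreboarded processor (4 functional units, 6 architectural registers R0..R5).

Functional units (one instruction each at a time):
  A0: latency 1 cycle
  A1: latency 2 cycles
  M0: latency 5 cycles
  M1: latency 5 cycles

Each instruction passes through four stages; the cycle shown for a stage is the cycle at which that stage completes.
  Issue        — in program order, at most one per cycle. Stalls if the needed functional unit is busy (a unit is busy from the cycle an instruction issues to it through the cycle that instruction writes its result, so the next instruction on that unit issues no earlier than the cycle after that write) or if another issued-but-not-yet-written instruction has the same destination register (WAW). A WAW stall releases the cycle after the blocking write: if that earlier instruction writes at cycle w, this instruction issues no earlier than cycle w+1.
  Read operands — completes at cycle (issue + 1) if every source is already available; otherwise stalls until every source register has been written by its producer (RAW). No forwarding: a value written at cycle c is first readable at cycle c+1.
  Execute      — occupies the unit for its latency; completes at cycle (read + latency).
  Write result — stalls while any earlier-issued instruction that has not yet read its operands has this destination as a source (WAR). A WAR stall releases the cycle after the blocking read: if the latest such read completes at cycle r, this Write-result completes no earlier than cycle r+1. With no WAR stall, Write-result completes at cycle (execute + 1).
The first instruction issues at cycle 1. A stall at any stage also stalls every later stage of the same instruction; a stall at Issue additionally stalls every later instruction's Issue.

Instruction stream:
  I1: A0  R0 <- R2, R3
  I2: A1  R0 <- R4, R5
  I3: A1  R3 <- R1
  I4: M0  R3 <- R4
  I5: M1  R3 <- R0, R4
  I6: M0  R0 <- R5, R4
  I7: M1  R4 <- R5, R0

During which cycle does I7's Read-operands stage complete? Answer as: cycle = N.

I1  is:1  ro:2  ex:3  wr:4
I2  is:5  ro:6  ex:8  wr:9  — WAW R0: wait I1 write@4
I3  is:10  ro:11  ex:13  wr:14  — struct: A1 busy until I2 writes@9
I4  is:15  ro:16  ex:21  wr:22  — WAW R3: wait I3 write@14
I5  is:23  ro:24  ex:29  wr:30  — WAW R3: wait I4 write@22
I6  is:24  ro:25  ex:30  wr:31
I7  is:31  ro:32  ex:37  wr:38  — struct: M1 busy until I5 writes@30

cycle = 32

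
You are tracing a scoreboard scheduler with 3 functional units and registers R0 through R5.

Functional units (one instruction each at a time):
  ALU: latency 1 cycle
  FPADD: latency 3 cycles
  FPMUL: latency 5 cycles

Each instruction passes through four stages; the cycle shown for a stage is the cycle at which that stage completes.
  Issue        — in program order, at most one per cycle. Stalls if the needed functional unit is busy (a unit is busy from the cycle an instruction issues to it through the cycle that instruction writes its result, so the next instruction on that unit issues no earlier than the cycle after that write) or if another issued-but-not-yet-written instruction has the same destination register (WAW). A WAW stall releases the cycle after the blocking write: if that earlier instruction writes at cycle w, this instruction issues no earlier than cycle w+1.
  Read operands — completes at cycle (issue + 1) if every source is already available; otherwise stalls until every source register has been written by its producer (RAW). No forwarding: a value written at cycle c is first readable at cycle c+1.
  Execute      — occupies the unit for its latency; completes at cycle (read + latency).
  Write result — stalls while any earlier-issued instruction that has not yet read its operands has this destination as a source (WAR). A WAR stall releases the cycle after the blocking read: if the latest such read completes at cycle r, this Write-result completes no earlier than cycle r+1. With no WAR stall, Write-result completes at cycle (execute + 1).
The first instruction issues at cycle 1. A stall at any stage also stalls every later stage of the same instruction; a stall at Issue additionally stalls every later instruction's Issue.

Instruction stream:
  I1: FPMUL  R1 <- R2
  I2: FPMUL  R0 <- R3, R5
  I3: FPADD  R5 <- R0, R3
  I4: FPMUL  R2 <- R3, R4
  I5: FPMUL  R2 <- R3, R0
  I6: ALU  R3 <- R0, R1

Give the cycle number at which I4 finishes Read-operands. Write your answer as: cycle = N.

cycle 1: I1 issues→FPMUL
cycle 2: I1 reads
cycle 7: I1 exec-done
cycle 8: I1 writes R1
cycle 9: I2 issues→FPMUL
cycle 10: I2 reads | I3 issues→FPADD
cycle 15: I2 exec-done
cycle 16: I2 writes R0
cycle 17: I3 reads | I4 issues→FPMUL
cycle 18: I4 reads
cycle 20: I3 exec-done
cycle 21: I3 writes R5
cycle 23: I4 exec-done
cycle 24: I4 writes R2
cycle 25: I5 issues→FPMUL
cycle 26: I5 reads | I6 issues→ALU
cycle 27: I6 reads
cycle 28: I6 exec-done
cycle 29: I6 writes R3
cycle 31: I5 exec-done
cycle 32: I5 writes R2

cycle = 18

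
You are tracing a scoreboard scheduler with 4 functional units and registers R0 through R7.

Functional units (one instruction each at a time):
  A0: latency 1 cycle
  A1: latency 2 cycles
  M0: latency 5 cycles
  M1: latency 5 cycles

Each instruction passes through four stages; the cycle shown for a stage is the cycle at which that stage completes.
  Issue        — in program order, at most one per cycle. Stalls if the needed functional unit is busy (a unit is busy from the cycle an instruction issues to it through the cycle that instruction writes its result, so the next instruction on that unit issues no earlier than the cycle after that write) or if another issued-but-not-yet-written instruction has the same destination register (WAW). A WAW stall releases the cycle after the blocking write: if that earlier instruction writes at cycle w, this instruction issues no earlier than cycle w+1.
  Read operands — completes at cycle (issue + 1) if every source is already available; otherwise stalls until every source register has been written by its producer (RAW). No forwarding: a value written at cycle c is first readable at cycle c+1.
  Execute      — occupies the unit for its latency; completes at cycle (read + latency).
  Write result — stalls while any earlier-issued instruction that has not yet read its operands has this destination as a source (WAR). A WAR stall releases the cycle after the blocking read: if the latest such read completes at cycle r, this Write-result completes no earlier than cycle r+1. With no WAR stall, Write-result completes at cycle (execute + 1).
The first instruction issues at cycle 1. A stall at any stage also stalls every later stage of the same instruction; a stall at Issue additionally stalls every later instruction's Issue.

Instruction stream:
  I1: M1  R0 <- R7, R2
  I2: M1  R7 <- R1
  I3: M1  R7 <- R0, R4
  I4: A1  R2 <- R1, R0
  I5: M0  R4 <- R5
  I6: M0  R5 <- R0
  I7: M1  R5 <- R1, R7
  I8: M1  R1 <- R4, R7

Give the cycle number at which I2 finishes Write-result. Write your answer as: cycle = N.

I1 -> (1, 2, 7, 8)
I2 -> (9, 10, 15, 16)  // struct: M1 busy until I1 writes@8
I3 -> (17, 18, 23, 24)  // struct: M1 busy until I2 writes@16
I4 -> (18, 19, 21, 22)
I5 -> (19, 20, 25, 26)
I6 -> (27, 28, 33, 34)  // struct: M0 busy until I5 writes@26
I7 -> (35, 36, 41, 42)  // WAW R5: wait I6 write@34
I8 -> (43, 44, 49, 50)  // struct: M1 busy until I7 writes@42

cycle = 16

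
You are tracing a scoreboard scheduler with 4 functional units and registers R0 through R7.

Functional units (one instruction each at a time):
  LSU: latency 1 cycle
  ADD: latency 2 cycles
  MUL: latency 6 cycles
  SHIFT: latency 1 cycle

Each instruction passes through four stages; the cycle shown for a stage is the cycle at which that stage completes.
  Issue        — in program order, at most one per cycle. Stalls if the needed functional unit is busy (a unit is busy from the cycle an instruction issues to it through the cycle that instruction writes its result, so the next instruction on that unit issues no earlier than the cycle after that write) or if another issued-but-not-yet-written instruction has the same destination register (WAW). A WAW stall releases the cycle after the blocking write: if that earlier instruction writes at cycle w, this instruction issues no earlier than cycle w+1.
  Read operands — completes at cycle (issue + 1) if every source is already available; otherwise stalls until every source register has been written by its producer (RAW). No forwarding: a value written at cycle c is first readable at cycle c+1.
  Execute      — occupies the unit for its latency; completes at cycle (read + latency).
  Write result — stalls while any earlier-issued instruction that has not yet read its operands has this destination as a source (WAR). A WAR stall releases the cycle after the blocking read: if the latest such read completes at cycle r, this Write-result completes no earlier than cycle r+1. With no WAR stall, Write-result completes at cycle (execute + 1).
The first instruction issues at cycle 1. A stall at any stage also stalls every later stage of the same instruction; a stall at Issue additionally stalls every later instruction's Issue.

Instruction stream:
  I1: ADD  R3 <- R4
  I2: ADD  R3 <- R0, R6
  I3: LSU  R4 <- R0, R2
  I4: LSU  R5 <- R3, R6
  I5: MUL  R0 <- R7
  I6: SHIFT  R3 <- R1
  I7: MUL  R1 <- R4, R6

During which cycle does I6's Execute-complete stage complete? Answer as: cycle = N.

[I1] 1/2/4/5
[I2] 6/7/9/10  (struct: ADD busy until I1 writes@5)
[I3] 7/8/9/10
[I4] 11/12/13/14  (struct: LSU busy until I3 writes@10)
[I5] 12/13/19/20
[I6] 13/14/15/16
[I7] 21/22/28/29  (struct: MUL busy until I5 writes@20)

cycle = 15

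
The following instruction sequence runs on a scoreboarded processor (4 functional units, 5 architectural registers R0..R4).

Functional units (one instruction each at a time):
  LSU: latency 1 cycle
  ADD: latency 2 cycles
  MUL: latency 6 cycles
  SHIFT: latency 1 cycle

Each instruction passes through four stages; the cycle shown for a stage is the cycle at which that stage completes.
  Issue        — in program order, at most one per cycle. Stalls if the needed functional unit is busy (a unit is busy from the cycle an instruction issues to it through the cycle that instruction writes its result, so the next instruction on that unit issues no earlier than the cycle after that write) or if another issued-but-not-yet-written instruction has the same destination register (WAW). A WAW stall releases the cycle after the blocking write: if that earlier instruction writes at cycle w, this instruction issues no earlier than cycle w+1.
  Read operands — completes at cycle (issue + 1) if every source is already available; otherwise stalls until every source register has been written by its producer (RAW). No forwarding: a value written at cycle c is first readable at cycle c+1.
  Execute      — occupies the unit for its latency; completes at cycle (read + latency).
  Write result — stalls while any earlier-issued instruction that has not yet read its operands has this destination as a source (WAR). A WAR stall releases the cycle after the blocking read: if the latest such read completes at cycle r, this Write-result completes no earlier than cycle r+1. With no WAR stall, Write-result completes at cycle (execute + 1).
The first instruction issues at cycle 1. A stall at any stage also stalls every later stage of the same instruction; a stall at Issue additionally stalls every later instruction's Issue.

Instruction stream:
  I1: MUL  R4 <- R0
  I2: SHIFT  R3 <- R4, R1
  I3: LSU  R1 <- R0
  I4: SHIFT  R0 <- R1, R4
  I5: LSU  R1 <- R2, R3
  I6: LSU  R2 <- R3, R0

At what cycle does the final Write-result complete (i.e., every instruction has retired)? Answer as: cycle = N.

cycle = 21

c1: I1 issues→MUL
c2: I1 reads; I2 issues→SHIFT
c3: I3 issues→LSU
c4: I3 reads
c5: I3 exec-done
c8: I1 exec-done
c9: I1 writes R4
c10: I2 reads
c11: I2 exec-done; I3 writes R1
c12: I2 writes R3
c13: I4 issues→SHIFT
c14: I4 reads; I5 issues→LSU
c15: I4 exec-done; I5 reads
c16: I4 writes R0; I5 exec-done
c17: I5 writes R1
c18: I6 issues→LSU
c19: I6 reads
c20: I6 exec-done
c21: I6 writes R2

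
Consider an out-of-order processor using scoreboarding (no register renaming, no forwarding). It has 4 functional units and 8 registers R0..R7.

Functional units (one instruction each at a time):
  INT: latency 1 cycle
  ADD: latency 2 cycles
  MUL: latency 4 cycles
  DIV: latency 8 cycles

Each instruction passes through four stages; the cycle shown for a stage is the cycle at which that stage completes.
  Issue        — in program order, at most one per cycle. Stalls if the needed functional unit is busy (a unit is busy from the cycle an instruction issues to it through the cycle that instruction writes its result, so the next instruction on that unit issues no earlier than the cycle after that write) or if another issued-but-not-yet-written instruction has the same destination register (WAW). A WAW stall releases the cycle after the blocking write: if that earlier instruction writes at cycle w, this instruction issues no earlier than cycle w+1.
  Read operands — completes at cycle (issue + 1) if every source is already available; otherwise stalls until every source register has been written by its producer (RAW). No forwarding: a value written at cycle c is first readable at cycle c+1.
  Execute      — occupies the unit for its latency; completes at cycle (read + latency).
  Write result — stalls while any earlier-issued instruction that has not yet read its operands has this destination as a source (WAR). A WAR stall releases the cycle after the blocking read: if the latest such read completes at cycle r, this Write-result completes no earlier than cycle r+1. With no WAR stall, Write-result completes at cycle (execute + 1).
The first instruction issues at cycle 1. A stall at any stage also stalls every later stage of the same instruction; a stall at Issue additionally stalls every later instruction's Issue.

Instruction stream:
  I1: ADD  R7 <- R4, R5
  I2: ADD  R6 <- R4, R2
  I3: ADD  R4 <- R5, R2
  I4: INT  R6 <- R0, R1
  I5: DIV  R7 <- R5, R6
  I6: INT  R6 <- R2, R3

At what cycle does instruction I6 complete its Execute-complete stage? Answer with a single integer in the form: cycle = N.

cycle = 18

c1: I1 dispatched to ADD
c2: I1 operands ready
c4: I1 complete
c5: R7←I1
c6: I2 dispatched to ADD
c7: I2 operands ready
c9: I2 complete
c10: R6←I2
c11: I3 dispatched to ADD
c12: I3 operands ready; I4 dispatched to INT
c13: I4 operands ready; I5 dispatched to DIV
c14: I3 complete; I4 complete
c15: R4←I3; R6←I4
c16: I5 operands ready; I6 dispatched to INT
c17: I6 operands ready
c18: I6 complete
c19: R6←I6
c24: I5 complete
c25: R7←I5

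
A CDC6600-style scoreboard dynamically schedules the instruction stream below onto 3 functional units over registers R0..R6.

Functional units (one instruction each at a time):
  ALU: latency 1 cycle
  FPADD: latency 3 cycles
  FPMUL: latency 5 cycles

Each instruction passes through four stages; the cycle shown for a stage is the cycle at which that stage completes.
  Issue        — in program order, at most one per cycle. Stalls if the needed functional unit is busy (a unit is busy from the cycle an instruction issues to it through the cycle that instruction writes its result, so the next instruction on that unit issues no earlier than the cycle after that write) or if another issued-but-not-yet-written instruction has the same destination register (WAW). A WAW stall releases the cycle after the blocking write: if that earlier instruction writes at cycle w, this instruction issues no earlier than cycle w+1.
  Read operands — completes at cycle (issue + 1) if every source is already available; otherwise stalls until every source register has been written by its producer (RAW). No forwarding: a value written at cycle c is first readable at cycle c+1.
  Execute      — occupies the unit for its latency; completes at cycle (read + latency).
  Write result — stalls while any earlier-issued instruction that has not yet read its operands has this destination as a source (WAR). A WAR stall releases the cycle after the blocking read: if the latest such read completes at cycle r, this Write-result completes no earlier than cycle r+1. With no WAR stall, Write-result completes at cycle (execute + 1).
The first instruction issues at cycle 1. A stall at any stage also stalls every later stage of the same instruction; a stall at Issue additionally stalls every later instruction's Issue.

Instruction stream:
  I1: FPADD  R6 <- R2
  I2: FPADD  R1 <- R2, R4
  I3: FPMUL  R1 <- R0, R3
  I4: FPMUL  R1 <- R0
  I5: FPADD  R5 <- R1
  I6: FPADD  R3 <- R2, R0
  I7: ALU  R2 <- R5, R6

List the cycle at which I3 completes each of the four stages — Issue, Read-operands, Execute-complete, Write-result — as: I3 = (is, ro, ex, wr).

c1: I1→FPADD
c2: I1 RO
c5: I1 EX
c6: I1 WR R6
c7: I2→FPADD
c8: I2 RO
c11: I2 EX
c12: I2 WR R1
c13: I3→FPMUL
c14: I3 RO
c19: I3 EX
c20: I3 WR R1
c21: I4→FPMUL
c22: I4 RO; I5→FPADD
c27: I4 EX
c28: I4 WR R1
c29: I5 RO
c32: I5 EX
c33: I5 WR R5
c34: I6→FPADD
c35: I6 RO; I7→ALU
c36: I7 RO
c37: I7 EX
c38: I6 EX; I7 WR R2
c39: I6 WR R3

I3 = (13, 14, 19, 20)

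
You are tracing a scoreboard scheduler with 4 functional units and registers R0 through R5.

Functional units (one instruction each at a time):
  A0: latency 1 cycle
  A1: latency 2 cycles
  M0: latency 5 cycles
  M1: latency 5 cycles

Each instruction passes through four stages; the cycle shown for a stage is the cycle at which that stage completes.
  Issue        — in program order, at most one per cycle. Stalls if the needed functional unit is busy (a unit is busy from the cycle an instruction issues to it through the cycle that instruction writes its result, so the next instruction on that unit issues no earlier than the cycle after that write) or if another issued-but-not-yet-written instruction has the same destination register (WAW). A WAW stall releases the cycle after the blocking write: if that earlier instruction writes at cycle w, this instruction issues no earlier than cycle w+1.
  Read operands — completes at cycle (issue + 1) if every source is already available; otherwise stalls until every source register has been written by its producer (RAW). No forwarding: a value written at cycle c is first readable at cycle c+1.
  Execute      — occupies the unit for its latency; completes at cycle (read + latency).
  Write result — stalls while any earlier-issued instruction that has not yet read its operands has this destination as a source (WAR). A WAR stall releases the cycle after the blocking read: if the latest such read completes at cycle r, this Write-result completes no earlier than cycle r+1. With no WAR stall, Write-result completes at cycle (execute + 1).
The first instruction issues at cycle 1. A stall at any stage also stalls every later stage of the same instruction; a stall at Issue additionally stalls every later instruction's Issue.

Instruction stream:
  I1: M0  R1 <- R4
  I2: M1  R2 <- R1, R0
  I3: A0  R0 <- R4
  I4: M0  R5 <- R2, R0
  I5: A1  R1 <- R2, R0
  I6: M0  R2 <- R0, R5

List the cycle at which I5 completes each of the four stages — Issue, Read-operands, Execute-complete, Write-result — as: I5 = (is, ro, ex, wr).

I1: IS=1 RO=2 EX=7 WR=8
I2: IS=2 RO=9 EX=14 WR=15  [RAW R1: wait I1 write@8]
I3: IS=3 RO=4 EX=5 WR=10  [WAR R0: wait I2 read@9]
I4: IS=9 RO=16 EX=21 WR=22  [struct: M0 busy until I1 writes@8; RAW R2: wait I2 write@15]
I5: IS=10 RO=16 EX=18 WR=19  [RAW R2: wait I2 write@15]
I6: IS=23 RO=24 EX=29 WR=30  [struct: M0 busy until I4 writes@22]

I5 = (10, 16, 18, 19)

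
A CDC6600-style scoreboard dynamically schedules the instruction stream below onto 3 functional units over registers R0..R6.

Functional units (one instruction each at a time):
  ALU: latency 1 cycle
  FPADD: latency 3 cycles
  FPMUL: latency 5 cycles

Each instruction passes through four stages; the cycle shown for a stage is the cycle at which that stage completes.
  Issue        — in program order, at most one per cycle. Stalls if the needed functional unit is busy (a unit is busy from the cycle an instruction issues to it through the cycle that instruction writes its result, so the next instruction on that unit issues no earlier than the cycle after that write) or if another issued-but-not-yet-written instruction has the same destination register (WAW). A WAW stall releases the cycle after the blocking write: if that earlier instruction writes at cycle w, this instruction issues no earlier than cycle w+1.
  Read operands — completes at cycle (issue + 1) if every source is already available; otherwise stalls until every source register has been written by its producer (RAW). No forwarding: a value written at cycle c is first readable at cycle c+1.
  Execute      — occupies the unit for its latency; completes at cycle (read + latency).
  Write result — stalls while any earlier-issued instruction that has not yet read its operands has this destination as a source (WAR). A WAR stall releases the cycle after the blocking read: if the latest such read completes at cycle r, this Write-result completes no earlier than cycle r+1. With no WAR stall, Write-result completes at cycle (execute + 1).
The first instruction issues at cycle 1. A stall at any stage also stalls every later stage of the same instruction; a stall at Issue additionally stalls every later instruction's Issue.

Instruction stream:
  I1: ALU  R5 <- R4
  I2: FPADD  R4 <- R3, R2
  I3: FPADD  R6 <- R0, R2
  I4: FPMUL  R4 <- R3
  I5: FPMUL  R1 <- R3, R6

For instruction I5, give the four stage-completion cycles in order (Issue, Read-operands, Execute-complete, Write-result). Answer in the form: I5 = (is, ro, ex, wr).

I5 = (17, 18, 23, 24)

t=1  I1 issues→ALU
t=2  I1 reads; I2 issues→FPADD
t=3  I1 exec-done; I2 reads
t=4  I1 writes R5
t=6  I2 exec-done
t=7  I2 writes R4
t=8  I3 issues→FPADD
t=9  I3 reads; I4 issues→FPMUL
t=10  I4 reads
t=12  I3 exec-done
t=13  I3 writes R6
t=15  I4 exec-done
t=16  I4 writes R4
t=17  I5 issues→FPMUL
t=18  I5 reads
t=23  I5 exec-done
t=24  I5 writes R1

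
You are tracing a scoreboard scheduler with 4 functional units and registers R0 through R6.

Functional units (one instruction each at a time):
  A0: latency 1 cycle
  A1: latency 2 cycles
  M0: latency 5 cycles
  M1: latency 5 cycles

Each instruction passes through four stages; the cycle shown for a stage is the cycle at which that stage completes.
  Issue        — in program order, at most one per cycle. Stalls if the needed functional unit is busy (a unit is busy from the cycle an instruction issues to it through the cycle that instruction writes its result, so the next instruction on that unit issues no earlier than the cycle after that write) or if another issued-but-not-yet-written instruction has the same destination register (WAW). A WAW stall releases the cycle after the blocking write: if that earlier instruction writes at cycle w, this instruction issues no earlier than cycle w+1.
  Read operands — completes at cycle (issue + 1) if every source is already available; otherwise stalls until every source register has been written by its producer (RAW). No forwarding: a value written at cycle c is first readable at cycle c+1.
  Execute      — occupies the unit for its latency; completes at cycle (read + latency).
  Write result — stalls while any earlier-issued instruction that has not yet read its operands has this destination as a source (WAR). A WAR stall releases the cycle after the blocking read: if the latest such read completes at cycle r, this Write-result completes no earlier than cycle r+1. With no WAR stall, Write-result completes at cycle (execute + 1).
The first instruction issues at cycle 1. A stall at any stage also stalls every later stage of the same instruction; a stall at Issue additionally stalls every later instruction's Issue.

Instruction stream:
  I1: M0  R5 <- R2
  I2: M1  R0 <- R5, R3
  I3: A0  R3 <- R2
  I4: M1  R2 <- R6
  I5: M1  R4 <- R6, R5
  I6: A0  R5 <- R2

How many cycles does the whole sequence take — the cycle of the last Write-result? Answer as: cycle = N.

[1] I1 issues→M0
[2] I1 reads | I2 issues→M1
[3] I3 issues→A0
[4] I3 reads
[5] I3 exec-done
[7] I1 exec-done
[8] I1 writes R5
[9] I2 reads
[10] I3 writes R3
[14] I2 exec-done
[15] I2 writes R0
[16] I4 issues→M1
[17] I4 reads
[22] I4 exec-done
[23] I4 writes R2
[24] I5 issues→M1
[25] I5 reads | I6 issues→A0
[26] I6 reads
[27] I6 exec-done
[28] I6 writes R5
[30] I5 exec-done
[31] I5 writes R4

cycle = 31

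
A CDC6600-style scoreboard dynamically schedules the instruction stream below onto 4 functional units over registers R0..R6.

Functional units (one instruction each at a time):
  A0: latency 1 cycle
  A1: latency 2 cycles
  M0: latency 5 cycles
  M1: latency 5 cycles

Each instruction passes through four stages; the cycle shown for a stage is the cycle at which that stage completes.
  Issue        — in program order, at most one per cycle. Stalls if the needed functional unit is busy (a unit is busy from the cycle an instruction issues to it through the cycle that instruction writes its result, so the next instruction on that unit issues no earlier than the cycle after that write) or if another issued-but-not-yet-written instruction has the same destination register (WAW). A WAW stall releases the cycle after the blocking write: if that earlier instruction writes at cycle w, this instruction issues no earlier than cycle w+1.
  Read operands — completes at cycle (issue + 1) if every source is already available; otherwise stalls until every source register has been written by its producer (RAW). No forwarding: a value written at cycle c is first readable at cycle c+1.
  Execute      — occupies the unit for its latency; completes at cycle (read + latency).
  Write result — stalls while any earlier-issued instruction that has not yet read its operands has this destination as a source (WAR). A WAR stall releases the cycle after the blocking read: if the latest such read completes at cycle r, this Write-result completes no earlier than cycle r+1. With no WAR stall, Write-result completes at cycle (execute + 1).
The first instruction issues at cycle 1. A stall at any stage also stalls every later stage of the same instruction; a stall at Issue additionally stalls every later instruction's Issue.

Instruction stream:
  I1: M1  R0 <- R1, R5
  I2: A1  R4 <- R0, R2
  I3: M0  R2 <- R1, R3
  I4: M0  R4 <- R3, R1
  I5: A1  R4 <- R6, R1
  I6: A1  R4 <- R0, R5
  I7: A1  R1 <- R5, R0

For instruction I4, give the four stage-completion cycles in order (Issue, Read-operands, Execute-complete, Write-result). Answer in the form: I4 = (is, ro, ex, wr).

I1  is:1  ro:2  ex:7  wr:8
I2  is:2  ro:9  ex:11  wr:12  — RAW R0: wait I1 write@8
I3  is:3  ro:4  ex:9  wr:10
I4  is:13  ro:14  ex:19  wr:20  — WAW R4: wait I2 write@12
I5  is:21  ro:22  ex:24  wr:25  — WAW R4: wait I4 write@20
I6  is:26  ro:27  ex:29  wr:30  — struct: A1 busy until I5 writes@25
I7  is:31  ro:32  ex:34  wr:35  — struct: A1 busy until I6 writes@30

I4 = (13, 14, 19, 20)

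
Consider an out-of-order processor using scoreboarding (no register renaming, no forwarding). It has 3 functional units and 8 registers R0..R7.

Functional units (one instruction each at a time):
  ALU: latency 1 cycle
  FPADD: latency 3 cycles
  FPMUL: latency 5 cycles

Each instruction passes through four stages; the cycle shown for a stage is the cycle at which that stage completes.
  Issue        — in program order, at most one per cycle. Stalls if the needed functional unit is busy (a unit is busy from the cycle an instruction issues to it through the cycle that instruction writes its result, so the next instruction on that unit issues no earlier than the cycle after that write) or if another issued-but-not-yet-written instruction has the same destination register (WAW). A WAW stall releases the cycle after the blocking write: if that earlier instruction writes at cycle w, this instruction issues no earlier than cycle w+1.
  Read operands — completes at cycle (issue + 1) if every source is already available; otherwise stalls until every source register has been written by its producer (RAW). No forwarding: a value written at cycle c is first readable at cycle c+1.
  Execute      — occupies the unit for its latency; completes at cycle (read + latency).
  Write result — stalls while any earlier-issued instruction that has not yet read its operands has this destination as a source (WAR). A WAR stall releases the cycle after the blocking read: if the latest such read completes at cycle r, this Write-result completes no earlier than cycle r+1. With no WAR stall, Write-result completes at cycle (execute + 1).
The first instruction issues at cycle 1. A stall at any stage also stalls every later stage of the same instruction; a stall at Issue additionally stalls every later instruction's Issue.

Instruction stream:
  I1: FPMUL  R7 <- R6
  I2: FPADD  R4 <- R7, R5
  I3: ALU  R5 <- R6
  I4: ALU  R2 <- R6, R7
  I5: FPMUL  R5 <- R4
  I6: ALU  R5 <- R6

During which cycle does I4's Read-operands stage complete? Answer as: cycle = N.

cycle = 12

1) issue 1, read 2, done 7, write 8
2) issue 2, read 9, done 12, write 13  <RAW R7: wait I1 write@8>
3) issue 3, read 4, done 5, write 10  <WAR R5: wait I2 read@9>
4) issue 11, read 12, done 13, write 14  <struct: ALU busy until I3 writes@10>
5) issue 12, read 14, done 19, write 20  <RAW R4: wait I2 write@13>
6) issue 21, read 22, done 23, write 24  <WAW R5: wait I5 write@20>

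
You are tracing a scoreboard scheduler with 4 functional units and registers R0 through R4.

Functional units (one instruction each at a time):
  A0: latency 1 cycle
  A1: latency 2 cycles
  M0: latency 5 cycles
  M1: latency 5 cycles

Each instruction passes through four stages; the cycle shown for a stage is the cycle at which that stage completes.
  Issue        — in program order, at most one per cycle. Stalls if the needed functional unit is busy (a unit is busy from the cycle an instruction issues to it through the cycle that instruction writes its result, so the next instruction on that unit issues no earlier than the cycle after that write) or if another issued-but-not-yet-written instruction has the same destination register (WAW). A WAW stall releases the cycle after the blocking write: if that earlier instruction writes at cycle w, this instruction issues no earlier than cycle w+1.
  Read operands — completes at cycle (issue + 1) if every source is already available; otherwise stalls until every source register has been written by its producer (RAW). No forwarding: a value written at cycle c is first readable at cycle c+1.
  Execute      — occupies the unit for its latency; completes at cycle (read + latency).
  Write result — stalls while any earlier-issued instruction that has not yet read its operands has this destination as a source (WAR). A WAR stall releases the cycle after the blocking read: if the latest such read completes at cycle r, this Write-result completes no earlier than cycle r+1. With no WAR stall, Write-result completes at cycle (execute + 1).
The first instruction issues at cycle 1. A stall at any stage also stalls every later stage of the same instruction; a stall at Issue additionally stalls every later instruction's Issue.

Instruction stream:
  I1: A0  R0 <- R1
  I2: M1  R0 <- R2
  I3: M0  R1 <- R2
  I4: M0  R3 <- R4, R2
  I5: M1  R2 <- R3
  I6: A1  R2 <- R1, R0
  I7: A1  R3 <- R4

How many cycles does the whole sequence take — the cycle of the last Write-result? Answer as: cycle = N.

cycle = 38

t=1  issue I1 (A0)
t=2  I1 read-ops
t=3  I1 finished on A0
t=4  I1→R0
t=5  issue I2 (M1)
t=6  I2 read-ops; issue I3 (M0)
t=7  I3 read-ops
t=11  I2 finished on M1
t=12  I2→R0; I3 finished on M0
t=13  I3→R1
t=14  issue I4 (M0)
t=15  I4 read-ops; issue I5 (M1)
t=20  I4 finished on M0
t=21  I4→R3
t=22  I5 read-ops
t=27  I5 finished on M1
t=28  I5→R2
t=29  issue I6 (A1)
t=30  I6 read-ops
t=32  I6 finished on A1
t=33  I6→R2
t=34  issue I7 (A1)
t=35  I7 read-ops
t=37  I7 finished on A1
t=38  I7→R3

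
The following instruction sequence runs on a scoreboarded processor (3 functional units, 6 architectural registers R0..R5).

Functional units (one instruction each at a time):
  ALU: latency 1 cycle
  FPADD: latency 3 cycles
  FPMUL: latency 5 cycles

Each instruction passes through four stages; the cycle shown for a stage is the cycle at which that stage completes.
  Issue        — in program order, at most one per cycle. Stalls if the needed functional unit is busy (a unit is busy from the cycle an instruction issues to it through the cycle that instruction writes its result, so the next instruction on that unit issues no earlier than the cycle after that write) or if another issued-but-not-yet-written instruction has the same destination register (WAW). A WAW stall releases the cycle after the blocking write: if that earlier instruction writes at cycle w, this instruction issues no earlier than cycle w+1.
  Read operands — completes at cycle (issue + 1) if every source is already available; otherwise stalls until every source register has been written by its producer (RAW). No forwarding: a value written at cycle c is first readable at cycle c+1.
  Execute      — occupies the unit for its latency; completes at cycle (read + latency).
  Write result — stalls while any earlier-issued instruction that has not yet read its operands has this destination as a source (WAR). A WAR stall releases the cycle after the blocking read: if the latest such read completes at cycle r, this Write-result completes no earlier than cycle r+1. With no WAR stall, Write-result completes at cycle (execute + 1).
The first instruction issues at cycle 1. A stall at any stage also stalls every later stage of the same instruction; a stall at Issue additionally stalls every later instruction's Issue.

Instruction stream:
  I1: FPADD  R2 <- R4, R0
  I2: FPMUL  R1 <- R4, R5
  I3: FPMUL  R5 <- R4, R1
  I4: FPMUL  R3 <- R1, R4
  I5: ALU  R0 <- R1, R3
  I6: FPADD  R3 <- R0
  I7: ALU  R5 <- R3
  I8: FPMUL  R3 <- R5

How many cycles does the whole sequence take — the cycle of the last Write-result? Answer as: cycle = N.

cycle 1: issue I1 (FPADD)
cycle 2: I1 read-ops; issue I2 (FPMUL)
cycle 3: I2 read-ops
cycle 5: I1 finished on FPADD
cycle 6: I1→R2
cycle 8: I2 finished on FPMUL
cycle 9: I2→R1
cycle 10: issue I3 (FPMUL)
cycle 11: I3 read-ops
cycle 16: I3 finished on FPMUL
cycle 17: I3→R5
cycle 18: issue I4 (FPMUL)
cycle 19: I4 read-ops; issue I5 (ALU)
cycle 24: I4 finished on FPMUL
cycle 25: I4→R3
cycle 26: I5 read-ops; issue I6 (FPADD)
cycle 27: I5 finished on ALU
cycle 28: I5→R0
cycle 29: I6 read-ops; issue I7 (ALU)
cycle 32: I6 finished on FPADD
cycle 33: I6→R3
cycle 34: I7 read-ops; issue I8 (FPMUL)
cycle 35: I7 finished on ALU
cycle 36: I7→R5
cycle 37: I8 read-ops
cycle 42: I8 finished on FPMUL
cycle 43: I8→R3

cycle = 43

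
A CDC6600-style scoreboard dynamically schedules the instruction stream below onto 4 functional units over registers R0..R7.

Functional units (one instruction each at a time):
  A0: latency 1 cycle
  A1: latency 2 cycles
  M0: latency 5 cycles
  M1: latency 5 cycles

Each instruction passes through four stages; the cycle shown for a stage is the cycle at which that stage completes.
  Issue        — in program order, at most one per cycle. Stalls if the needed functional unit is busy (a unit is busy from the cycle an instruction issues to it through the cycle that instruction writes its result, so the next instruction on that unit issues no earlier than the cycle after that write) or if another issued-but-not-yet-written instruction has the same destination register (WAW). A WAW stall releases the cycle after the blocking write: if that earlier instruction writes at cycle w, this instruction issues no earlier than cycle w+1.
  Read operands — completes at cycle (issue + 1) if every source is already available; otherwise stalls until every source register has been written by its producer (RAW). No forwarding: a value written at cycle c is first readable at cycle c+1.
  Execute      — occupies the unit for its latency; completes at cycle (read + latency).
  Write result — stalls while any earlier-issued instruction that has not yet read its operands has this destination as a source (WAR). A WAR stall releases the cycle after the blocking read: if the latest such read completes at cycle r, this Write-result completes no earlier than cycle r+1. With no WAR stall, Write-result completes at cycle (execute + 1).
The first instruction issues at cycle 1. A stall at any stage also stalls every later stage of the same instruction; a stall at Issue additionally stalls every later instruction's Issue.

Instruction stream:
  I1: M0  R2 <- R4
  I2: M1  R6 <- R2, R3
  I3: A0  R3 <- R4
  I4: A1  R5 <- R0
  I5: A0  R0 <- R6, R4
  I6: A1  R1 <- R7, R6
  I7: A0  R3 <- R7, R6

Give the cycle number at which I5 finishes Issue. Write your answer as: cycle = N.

cycle = 11

[I1] 1/2/7/8
[I2] 2/9/14/15  (RAW R2: wait I1 write@8)
[I3] 3/4/5/10  (WAR R3: wait I2 read@9)
[I4] 4/5/7/8
[I5] 11/16/17/18  (struct: A0 busy until I3 writes@10; RAW R6: wait I2 write@15)
[I6] 12/16/18/19  (RAW R6: wait I2 write@15)
[I7] 19/20/21/22  (struct: A0 busy until I5 writes@18)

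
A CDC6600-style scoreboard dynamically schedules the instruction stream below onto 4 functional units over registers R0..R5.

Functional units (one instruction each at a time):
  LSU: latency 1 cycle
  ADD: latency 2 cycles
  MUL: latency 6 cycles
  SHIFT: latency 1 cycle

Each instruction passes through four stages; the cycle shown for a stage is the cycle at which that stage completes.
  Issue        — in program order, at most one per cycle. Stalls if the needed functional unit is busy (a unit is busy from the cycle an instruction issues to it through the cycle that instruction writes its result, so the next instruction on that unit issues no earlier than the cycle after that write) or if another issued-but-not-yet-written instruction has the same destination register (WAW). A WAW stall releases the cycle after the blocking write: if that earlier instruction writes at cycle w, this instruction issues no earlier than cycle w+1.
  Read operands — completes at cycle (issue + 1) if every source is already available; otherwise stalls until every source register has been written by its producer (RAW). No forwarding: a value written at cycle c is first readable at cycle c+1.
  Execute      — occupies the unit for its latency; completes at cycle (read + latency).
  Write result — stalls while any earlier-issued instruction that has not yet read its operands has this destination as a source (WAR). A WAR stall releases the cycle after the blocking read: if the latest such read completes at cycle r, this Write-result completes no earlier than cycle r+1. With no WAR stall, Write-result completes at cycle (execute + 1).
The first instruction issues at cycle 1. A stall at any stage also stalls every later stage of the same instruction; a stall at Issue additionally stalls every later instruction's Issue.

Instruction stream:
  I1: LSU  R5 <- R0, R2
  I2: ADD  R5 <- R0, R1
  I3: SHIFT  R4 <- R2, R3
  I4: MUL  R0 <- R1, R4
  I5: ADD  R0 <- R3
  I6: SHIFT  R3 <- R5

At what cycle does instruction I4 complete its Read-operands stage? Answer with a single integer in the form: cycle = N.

cycle = 10

  I1 | 1 | 2 | 3 | 4
  I2 | 5 | 6 | 8 | 9   WAW R5: wait I1 write@4
  I3 | 6 | 7 | 8 | 9
  I4 | 7 | 10 | 16 | 17   RAW R4: wait I3 write@9
  I5 | 18 | 19 | 21 | 22   WAW R0: wait I4 write@17
  I6 | 19 | 20 | 21 | 22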